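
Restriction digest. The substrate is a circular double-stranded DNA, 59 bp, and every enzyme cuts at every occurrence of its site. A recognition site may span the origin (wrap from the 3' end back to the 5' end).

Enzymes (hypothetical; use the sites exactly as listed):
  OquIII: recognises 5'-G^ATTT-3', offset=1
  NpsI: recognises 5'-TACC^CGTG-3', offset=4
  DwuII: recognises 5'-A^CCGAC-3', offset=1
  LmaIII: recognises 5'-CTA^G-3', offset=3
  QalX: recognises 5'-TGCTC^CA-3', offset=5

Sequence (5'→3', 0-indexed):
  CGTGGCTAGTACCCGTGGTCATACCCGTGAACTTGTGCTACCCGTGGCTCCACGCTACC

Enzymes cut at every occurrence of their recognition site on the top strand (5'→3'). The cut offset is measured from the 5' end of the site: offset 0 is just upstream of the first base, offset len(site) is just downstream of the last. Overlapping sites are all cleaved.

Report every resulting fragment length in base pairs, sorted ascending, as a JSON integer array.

[5,8,12,17,17]

Site scan:
  OquIII (GATTT, off=1): no sites
  NpsI (TACCCGTG, off=4): starts [9, 21, 38, 55] → cuts [0, 13, 25, 42]
  DwuII (ACCGAC, off=1): no sites
  LmaIII (CTAG, off=3): starts [5] → cuts [8]
  QalX (TGCTCCA, off=5): no sites

Pooled cuts: [0, 8, 13, 25, 42]

Fragment lengths:
  0→8: 8 bp
  8→13: 5 bp
  13→25: 12 bp
  25→42: 17 bp
  42→0 (wrap): 59-42+0 = 17 bp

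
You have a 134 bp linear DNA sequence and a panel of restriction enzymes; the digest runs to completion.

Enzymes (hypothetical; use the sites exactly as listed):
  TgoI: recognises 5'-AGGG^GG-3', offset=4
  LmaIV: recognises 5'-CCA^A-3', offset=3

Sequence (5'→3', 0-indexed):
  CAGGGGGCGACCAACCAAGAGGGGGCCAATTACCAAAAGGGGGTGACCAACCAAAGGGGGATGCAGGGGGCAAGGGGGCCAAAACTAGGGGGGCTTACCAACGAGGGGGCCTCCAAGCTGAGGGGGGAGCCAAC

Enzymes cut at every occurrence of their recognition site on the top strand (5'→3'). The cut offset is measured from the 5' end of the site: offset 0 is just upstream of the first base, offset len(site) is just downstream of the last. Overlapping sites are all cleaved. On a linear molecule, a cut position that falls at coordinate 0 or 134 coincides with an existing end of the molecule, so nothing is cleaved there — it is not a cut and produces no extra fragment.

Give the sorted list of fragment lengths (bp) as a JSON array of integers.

Per-enzyme occurrences:
  TgoI AGGGGG/4: at [1, 19, 37, 54, 64, 72, 86, 103, 120] ⇒ [5, 23, 41, 58, 68, 76, 90, 107, 124]
  LmaIV CCAA/3: at [10, 14, 25, 32, 46, 50, 78, 97, 112, 129] ⇒ [13, 17, 28, 35, 49, 53, 81, 100, 115, 132]

Pooled cuts: [5, 13, 17, 23, 28, 35, 41, 49, 53, 58, 68, 76, 81, 90, 100, 107, 115, 124, 132]

Fragment lengths:
  [0,5): 5 bp
  [5,13): 8 bp
  [13,17): 4 bp
  [17,23): 6 bp
  [23,28): 5 bp
  [28,35): 7 bp
  [35,41): 6 bp
  [41,49): 8 bp
  [49,53): 4 bp
  [53,58): 5 bp
  [58,68): 10 bp
  [68,76): 8 bp
  [76,81): 5 bp
  [81,90): 9 bp
  [90,100): 10 bp
  [100,107): 7 bp
  [107,115): 8 bp
  [115,124): 9 bp
  [124,132): 8 bp
  [132,134): 2 bp

[2,4,4,5,5,5,5,6,6,7,7,8,8,8,8,8,9,9,10,10]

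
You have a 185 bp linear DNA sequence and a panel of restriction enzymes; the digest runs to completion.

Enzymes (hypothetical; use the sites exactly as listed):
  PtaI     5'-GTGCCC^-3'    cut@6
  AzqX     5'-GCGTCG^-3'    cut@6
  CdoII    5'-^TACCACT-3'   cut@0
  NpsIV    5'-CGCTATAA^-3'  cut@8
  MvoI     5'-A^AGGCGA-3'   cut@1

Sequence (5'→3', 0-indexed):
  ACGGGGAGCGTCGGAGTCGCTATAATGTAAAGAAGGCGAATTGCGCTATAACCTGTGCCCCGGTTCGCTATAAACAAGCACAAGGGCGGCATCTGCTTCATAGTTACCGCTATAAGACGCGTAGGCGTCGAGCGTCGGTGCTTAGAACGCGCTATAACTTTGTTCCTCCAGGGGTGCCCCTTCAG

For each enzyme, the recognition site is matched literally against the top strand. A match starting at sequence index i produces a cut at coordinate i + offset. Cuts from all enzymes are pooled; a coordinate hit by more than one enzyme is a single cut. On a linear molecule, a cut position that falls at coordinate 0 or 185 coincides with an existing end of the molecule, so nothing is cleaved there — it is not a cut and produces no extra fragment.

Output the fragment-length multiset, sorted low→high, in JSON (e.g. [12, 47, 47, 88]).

[6,7,8,9,12,13,13,15,18,20,22,42]

Scan for sites:
  PtaI GTGCCC/6: at [54, 173] ⇒ [60, 179]
  AzqX GCGTCG/6: at [7, 124, 131] ⇒ [13, 130, 137]
  CdoII (TACCACT, off=0): no sites
  NpsIV CGCTATAA/8: at [17, 43, 65, 107, 149] ⇒ [25, 51, 73, 115, 157]
  MvoI AAGGCGA/1: at [32] ⇒ [33]

Pooled cuts: [13, 25, 33, 51, 60, 73, 115, 130, 137, 157, 179]

Fragments:
  [0,13): 13 bp
  [13,25): 12 bp
  [25,33): 8 bp
  [33,51): 18 bp
  [51,60): 9 bp
  [60,73): 13 bp
  [73,115): 42 bp
  [115,130): 15 bp
  [130,137): 7 bp
  [137,157): 20 bp
  [157,179): 22 bp
  [179,185): 6 bp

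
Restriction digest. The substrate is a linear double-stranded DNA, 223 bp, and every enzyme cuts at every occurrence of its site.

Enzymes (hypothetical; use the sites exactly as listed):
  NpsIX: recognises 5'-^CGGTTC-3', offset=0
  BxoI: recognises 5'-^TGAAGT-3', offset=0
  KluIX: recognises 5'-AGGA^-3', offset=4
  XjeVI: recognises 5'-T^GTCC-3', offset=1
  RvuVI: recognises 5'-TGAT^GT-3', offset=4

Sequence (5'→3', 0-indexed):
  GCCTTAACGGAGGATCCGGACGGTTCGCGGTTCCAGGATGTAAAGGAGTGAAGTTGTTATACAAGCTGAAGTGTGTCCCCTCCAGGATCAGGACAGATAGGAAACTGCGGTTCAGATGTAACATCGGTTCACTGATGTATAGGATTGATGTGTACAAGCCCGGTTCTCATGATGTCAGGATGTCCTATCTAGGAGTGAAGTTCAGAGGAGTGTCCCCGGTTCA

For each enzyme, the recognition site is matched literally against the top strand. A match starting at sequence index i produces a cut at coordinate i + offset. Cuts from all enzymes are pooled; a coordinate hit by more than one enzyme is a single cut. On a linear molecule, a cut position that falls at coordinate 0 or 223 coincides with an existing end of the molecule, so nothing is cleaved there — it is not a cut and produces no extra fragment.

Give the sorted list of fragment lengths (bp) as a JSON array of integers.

Site scan:
  NpsIX CGGTTC/0: at [20, 27, 107, 124, 160, 216] ⇒ [20, 27, 107, 124, 160, 216]
  BxoI TGAAGT/0: at [48, 66, 195] ⇒ [48, 66, 195]
  KluIX AGGA/4: at [10, 34, 43, 83, 89, 98, 140, 176, 190, 205] ⇒ [14, 38, 47, 87, 93, 102, 144, 180, 194, 209]
  XjeVI TGTCC/1: at [73, 180, 210] ⇒ [74, 181, 211]
  RvuVI TGATGT/4: at [132, 145, 169] ⇒ [136, 149, 173]

Pooled cuts: [14, 20, 27, 38, 47, 48, 66, 74, 87, 93, 102, 107, 124, 136, 144, 149, 160, 173, 180, 181, 194, 195, 209, 211, 216]

Fragments:
  [0,14): 14 bp
  [14,20): 6 bp
  [20,27): 7 bp
  [27,38): 11 bp
  [38,47): 9 bp
  [47,48): 1 bp
  [48,66): 18 bp
  [66,74): 8 bp
  [74,87): 13 bp
  [87,93): 6 bp
  [93,102): 9 bp
  [102,107): 5 bp
  [107,124): 17 bp
  [124,136): 12 bp
  [136,144): 8 bp
  [144,149): 5 bp
  [149,160): 11 bp
  [160,173): 13 bp
  [173,180): 7 bp
  [180,181): 1 bp
  [181,194): 13 bp
  [194,195): 1 bp
  [195,209): 14 bp
  [209,211): 2 bp
  [211,216): 5 bp
  [216,223): 7 bp

[1,1,1,2,5,5,5,6,6,7,7,7,8,8,9,9,11,11,12,13,13,13,14,14,17,18]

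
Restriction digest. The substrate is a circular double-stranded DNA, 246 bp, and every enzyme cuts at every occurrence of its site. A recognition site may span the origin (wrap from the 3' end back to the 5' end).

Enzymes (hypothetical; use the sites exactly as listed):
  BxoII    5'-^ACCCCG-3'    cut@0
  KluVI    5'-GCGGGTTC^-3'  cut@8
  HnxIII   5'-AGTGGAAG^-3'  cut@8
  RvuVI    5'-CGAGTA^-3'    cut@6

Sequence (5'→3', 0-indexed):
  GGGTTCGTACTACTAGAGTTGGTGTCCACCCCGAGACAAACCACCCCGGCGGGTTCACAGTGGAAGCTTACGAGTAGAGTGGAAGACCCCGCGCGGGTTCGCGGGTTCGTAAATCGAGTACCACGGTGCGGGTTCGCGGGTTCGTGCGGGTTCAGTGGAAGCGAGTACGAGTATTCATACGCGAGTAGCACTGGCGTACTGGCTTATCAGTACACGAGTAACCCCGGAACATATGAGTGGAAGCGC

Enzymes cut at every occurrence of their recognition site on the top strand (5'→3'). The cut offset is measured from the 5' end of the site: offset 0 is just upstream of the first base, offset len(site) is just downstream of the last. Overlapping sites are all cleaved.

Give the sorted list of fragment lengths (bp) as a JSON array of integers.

Site scan:
  BxoII ACCCCG/0: at [27, 42, 85, 220] ⇒ [27, 42, 85, 220]
  KluVI GCGGGTTC/8: at [48, 92, 100, 127, 135, 145, 244] ⇒ [6, 56, 100, 108, 135, 143, 153]
  HnxIII AGTGGAAG/8: at [58, 77, 153, 235] ⇒ [66, 85, 161, 243]
  RvuVI CGAGTA/6: at [70, 114, 161, 167, 181, 214] ⇒ [76, 120, 167, 173, 187, 220]

All cut coordinates (distinct, sorted): [6, 27, 42, 56, 66, 76, 85, 100, 108, 120, 135, 143, 153, 161, 167, 173, 187, 220, 243]

Fragment lengths:
  6→27: 21 bp
  27→42: 15 bp
  42→56: 14 bp
  56→66: 10 bp
  66→76: 10 bp
  76→85: 9 bp
  85→100: 15 bp
  100→108: 8 bp
  108→120: 12 bp
  120→135: 15 bp
  135→143: 8 bp
  143→153: 10 bp
  153→161: 8 bp
  161→167: 6 bp
  167→173: 6 bp
  173→187: 14 bp
  187→220: 33 bp
  220→243: 23 bp
  243→6 (wrap): 246-243+6 = 9 bp

[6,6,8,8,8,9,9,10,10,10,12,14,14,15,15,15,21,23,33]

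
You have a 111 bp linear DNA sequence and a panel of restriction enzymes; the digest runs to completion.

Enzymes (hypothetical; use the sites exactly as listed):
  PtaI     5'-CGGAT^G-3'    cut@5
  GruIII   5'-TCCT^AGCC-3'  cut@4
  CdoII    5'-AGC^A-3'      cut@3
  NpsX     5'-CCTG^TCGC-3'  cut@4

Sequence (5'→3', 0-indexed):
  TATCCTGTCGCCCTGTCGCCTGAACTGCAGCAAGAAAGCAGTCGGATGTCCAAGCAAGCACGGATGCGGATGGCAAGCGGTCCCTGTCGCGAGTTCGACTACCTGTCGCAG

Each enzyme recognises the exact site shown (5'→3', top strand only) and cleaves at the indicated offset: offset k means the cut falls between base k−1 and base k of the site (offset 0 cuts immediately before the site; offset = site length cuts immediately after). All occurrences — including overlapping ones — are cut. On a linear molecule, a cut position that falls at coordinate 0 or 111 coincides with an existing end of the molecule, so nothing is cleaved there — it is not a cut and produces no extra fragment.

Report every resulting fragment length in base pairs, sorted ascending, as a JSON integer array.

[4,6,6,6,7,8,8,8,8,15,16,19]

Scan for sites:
  PtaI (CGGATG, off=5): starts [42, 60, 66] → cuts [47, 65, 71]
  GruIII (TCCTAGCC, off=4): no sites
  CdoII (AGCA, off=3): starts [28, 36, 52, 56] → cuts [31, 39, 55, 59]
  NpsX (CCTGTCGC, off=4): starts [3, 11, 82, 101] → cuts [7, 15, 86, 105]

Pooled cuts: [7, 15, 31, 39, 47, 55, 59, 65, 71, 86, 105]

Fragment lengths:
  [0,7): 7 bp
  [7,15): 8 bp
  [15,31): 16 bp
  [31,39): 8 bp
  [39,47): 8 bp
  [47,55): 8 bp
  [55,59): 4 bp
  [59,65): 6 bp
  [65,71): 6 bp
  [71,86): 15 bp
  [86,105): 19 bp
  [105,111): 6 bp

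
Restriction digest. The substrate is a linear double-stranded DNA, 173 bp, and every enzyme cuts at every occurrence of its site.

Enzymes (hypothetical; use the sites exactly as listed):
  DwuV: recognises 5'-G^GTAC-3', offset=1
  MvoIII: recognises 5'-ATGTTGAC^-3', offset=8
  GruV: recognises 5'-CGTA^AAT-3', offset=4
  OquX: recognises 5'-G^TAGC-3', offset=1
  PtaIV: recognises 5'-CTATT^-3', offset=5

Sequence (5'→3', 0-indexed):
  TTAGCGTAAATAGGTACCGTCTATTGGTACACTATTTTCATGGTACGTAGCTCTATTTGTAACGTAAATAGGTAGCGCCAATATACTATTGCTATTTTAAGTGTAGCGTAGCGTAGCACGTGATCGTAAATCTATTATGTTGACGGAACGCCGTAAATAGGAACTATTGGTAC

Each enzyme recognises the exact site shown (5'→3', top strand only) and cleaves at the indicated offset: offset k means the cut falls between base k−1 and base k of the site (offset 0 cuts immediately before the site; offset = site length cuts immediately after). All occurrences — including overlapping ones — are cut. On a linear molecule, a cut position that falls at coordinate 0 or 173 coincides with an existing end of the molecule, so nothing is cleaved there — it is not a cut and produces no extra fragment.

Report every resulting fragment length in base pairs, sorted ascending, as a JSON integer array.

Scan for sites:
  DwuV (GGTAC, off=1): starts [12, 25, 41, 168] → cuts [13, 26, 42, 169]
  MvoIII (ATGTTGAC, off=8): starts [136] → cuts [144]
  GruV (CGTAAAT, off=4): starts [4, 62, 124, 151] → cuts [8, 66, 128, 155]
  OquX (GTAGC, off=1): starts [46, 71, 102, 107, 112] → cuts [47, 72, 103, 108, 113]
  PtaIV (CTATT, off=5): starts [20, 31, 52, 85, 91, 131, 163] → cuts [25, 36, 57, 90, 96, 136, 168]

Pooled cuts: [8, 13, 25, 26, 36, 42, 47, 57, 66, 72, 90, 96, 103, 108, 113, 128, 136, 144, 155, 168, 169]

Fragments:
  [0,8): 8 bp
  [8,13): 5 bp
  [13,25): 12 bp
  [25,26): 1 bp
  [26,36): 10 bp
  [36,42): 6 bp
  [42,47): 5 bp
  [47,57): 10 bp
  [57,66): 9 bp
  [66,72): 6 bp
  [72,90): 18 bp
  [90,96): 6 bp
  [96,103): 7 bp
  [103,108): 5 bp
  [108,113): 5 bp
  [113,128): 15 bp
  [128,136): 8 bp
  [136,144): 8 bp
  [144,155): 11 bp
  [155,168): 13 bp
  [168,169): 1 bp
  [169,173): 4 bp

[1,1,4,5,5,5,5,6,6,6,7,8,8,8,9,10,10,11,12,13,15,18]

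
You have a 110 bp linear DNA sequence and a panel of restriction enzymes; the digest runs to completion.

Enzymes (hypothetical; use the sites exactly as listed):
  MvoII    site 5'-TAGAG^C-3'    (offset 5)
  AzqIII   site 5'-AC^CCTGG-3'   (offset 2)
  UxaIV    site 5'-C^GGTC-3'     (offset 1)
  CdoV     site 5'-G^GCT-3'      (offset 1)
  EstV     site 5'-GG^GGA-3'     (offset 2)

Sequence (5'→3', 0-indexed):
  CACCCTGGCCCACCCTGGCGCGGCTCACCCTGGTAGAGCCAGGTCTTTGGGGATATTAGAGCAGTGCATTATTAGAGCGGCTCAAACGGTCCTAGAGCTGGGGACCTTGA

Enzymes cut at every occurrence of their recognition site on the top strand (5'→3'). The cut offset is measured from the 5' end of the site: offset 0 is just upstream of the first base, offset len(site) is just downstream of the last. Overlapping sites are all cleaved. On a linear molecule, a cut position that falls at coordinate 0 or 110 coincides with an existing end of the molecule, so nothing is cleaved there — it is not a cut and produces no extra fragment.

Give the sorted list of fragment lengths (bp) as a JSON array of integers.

Per-enzyme occurrences:
  MvoII (TAGAGC, off=5): starts [33, 56, 72, 92] → cuts [38, 61, 77, 97]
  AzqIII (ACCCTGG, off=2): starts [1, 11, 26] → cuts [3, 13, 28]
  UxaIV (CGGTC, off=1): starts [86] → cuts [87]
  CdoV (GGCT, off=1): starts [21, 78] → cuts [22, 79]
  EstV (GGGGA, off=2): starts [48, 99] → cuts [50, 101]

All cut coordinates (distinct, sorted): [3, 13, 22, 28, 38, 50, 61, 77, 79, 87, 97, 101]

Fragment lengths:
  [0,3): 3 bp
  [3,13): 10 bp
  [13,22): 9 bp
  [22,28): 6 bp
  [28,38): 10 bp
  [38,50): 12 bp
  [50,61): 11 bp
  [61,77): 16 bp
  [77,79): 2 bp
  [79,87): 8 bp
  [87,97): 10 bp
  [97,101): 4 bp
  [101,110): 9 bp

[2,3,4,6,8,9,9,10,10,10,11,12,16]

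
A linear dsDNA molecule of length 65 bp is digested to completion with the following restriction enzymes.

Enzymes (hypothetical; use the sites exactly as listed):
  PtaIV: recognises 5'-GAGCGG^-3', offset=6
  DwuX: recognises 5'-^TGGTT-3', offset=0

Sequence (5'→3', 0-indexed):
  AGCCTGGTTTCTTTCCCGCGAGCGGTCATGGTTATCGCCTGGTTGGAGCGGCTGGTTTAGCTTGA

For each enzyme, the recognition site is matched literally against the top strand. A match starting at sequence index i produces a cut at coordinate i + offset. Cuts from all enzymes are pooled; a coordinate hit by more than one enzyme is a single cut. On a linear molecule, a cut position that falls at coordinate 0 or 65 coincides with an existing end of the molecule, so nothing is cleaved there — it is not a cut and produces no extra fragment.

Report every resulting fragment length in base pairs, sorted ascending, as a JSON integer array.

[1,3,4,11,12,13,21]

Site scan:
  PtaIV GAGCGG/6: at [19, 45] ⇒ [25, 51]
  DwuX TGGTT/0: at [4, 28, 39, 52] ⇒ [4, 28, 39, 52]

Pooled cuts: [4, 25, 28, 39, 51, 52]

Fragment lengths:
  [0,4): 4 bp
  [4,25): 21 bp
  [25,28): 3 bp
  [28,39): 11 bp
  [39,51): 12 bp
  [51,52): 1 bp
  [52,65): 13 bp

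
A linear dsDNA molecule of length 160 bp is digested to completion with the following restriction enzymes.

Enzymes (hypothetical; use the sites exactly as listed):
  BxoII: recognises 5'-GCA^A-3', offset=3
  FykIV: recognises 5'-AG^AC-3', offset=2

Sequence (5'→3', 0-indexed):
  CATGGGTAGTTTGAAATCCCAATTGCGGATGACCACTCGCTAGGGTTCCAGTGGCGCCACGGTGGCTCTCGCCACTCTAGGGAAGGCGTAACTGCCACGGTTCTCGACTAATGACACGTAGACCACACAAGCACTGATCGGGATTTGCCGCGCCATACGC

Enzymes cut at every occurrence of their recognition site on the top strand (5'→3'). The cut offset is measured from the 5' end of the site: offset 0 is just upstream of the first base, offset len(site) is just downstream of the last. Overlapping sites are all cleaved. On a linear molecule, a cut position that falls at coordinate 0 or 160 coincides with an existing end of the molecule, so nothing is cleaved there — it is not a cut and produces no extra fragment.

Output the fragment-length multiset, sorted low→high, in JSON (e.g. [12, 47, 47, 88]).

[39,121]

Scan for sites:
  BxoII (GCAA, off=3): no sites
  FykIV (AGAC, off=2): starts [119] → cuts [121]

All cut coordinates (distinct, sorted): [121]

Fragment lengths:
  [0,121): 121 bp
  [121,160): 39 bp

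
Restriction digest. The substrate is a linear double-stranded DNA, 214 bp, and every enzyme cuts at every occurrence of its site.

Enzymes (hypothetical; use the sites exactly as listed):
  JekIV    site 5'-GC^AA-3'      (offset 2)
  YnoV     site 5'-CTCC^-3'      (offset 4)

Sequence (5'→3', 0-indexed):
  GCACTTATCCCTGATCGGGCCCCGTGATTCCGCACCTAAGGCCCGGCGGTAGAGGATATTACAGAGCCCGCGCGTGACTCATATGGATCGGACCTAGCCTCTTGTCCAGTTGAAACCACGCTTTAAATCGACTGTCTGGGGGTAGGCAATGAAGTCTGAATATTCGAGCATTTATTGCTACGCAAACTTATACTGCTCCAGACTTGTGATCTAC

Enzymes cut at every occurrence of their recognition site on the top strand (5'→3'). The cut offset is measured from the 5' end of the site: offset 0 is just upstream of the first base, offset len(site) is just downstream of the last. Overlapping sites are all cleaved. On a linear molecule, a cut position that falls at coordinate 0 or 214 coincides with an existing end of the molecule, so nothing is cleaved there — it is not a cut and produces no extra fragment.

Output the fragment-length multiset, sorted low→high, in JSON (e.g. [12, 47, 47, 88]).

[15,16,36,147]

Scan for sites:
  JekIV GCAA/2: at [145, 181] ⇒ [147, 183]
  YnoV CTCC/4: at [195] ⇒ [199]

Pooled cuts: [147, 183, 199]

Fragment lengths:
  [0,147): 147 bp
  [147,183): 36 bp
  [183,199): 16 bp
  [199,214): 15 bp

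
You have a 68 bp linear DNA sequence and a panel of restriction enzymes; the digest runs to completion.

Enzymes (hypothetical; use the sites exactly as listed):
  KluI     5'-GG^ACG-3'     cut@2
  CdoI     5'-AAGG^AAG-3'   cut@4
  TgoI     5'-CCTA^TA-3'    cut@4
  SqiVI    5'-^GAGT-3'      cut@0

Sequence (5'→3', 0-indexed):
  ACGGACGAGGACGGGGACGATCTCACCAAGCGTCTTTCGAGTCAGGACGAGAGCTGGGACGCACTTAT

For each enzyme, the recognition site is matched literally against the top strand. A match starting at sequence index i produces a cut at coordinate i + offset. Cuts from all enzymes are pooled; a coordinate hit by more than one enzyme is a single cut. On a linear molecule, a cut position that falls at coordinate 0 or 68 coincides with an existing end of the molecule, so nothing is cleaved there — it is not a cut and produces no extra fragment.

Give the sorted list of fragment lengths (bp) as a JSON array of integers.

[4,6,6,8,10,12,22]

Scan for sites:
  KluI (GGACG, off=2): starts [2, 8, 14, 44, 56] → cuts [4, 10, 16, 46, 58]
  CdoI (AAGGAAG, off=4): no sites
  TgoI (CCTATA, off=4): no sites
  SqiVI (GAGT, off=0): starts [38] → cuts [38]

All cut coordinates (distinct, sorted): [4, 10, 16, 38, 46, 58]

Fragment lengths:
  [0,4): 4 bp
  [4,10): 6 bp
  [10,16): 6 bp
  [16,38): 22 bp
  [38,46): 8 bp
  [46,58): 12 bp
  [58,68): 10 bp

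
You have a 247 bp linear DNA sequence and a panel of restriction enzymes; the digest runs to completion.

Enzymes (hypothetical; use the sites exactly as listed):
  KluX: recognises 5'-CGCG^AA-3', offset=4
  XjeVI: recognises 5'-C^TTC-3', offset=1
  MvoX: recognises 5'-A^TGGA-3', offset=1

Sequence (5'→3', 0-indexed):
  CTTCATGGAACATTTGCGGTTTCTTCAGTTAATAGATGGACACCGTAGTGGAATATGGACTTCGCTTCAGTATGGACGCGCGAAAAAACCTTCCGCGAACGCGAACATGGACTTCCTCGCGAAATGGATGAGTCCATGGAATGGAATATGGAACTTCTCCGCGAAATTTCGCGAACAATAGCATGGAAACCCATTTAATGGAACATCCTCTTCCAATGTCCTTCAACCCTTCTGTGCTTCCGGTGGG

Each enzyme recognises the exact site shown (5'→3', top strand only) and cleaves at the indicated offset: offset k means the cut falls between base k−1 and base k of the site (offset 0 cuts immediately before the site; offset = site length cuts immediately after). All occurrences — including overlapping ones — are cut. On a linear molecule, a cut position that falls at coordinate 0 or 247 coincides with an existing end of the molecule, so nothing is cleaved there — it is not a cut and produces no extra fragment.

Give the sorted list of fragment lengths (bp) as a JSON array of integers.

Scan for sites:
  KluX CGCGAA/4: at [78, 93, 99, 117, 159, 169] ⇒ [82, 97, 103, 121, 163, 173]
  XjeVI CTTC/1: at [0, 22, 59, 64, 89, 111, 153, 209, 220, 228, 236] ⇒ [1, 23, 60, 65, 90, 112, 154, 210, 221, 229, 237]
  MvoX ATGGA/1: at [4, 35, 54, 71, 106, 123, 135, 140, 147, 182, 197] ⇒ [5, 36, 55, 72, 107, 124, 136, 141, 148, 183, 198]

All cut coordinates (distinct, sorted): [1, 5, 23, 36, 55, 60, 65, 72, 82, 90, 97, 103, 107, 112, 121, 124, 136, 141, 148, 154, 163, 173, 183, 198, 210, 221, 229, 237]

Fragments:
  [0,1): 1 bp
  [1,5): 4 bp
  [5,23): 18 bp
  [23,36): 13 bp
  [36,55): 19 bp
  [55,60): 5 bp
  [60,65): 5 bp
  [65,72): 7 bp
  [72,82): 10 bp
  [82,90): 8 bp
  [90,97): 7 bp
  [97,103): 6 bp
  [103,107): 4 bp
  [107,112): 5 bp
  [112,121): 9 bp
  [121,124): 3 bp
  [124,136): 12 bp
  [136,141): 5 bp
  [141,148): 7 bp
  [148,154): 6 bp
  [154,163): 9 bp
  [163,173): 10 bp
  [173,183): 10 bp
  [183,198): 15 bp
  [198,210): 12 bp
  [210,221): 11 bp
  [221,229): 8 bp
  [229,237): 8 bp
  [237,247): 10 bp

[1,3,4,4,5,5,5,5,6,6,7,7,7,8,8,8,9,9,10,10,10,10,11,12,12,13,15,18,19]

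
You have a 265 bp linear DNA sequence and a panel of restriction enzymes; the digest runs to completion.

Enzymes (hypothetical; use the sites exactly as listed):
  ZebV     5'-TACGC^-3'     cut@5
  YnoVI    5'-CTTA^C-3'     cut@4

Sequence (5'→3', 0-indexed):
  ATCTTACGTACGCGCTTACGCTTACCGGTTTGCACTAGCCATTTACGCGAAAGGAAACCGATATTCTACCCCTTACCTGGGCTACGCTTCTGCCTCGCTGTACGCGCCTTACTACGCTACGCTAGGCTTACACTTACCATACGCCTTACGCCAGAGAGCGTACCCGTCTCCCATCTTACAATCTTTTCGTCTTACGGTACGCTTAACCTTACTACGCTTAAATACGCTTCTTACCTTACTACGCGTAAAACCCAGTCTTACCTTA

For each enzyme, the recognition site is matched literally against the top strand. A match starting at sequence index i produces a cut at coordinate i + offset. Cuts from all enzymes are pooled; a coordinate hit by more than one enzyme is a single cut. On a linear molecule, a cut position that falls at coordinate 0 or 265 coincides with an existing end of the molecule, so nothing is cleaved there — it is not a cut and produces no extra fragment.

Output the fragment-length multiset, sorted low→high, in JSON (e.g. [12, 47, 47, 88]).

[3,3,3,4,5,5,5,5,6,6,6,6,6,6,6,7,8,8,8,9,10,12,16,16,18,24,27,27]

Site scan:
  ZebV (TACGC, off=5): starts [8, 16, 43, 82, 100, 112, 117, 139, 146, 197, 212, 222, 239] → cuts [13, 21, 48, 87, 105, 117, 122, 144, 151, 202, 217, 227, 244]
  YnoVI (CTTAC, off=4): starts [2, 14, 20, 71, 107, 126, 132, 144, 174, 190, 207, 229, 234, 256] → cuts [6, 18, 24, 75, 111, 130, 136, 148, 178, 194, 211, 233, 238, 260]

All cut coordinates (distinct, sorted): [6, 13, 18, 21, 24, 48, 75, 87, 105, 111, 117, 122, 130, 136, 144, 148, 151, 178, 194, 202, 211, 217, 227, 233, 238, 244, 260]

Fragments:
  [0,6): 6 bp
  [6,13): 7 bp
  [13,18): 5 bp
  [18,21): 3 bp
  [21,24): 3 bp
  [24,48): 24 bp
  [48,75): 27 bp
  [75,87): 12 bp
  [87,105): 18 bp
  [105,111): 6 bp
  [111,117): 6 bp
  [117,122): 5 bp
  [122,130): 8 bp
  [130,136): 6 bp
  [136,144): 8 bp
  [144,148): 4 bp
  [148,151): 3 bp
  [151,178): 27 bp
  [178,194): 16 bp
  [194,202): 8 bp
  [202,211): 9 bp
  [211,217): 6 bp
  [217,227): 10 bp
  [227,233): 6 bp
  [233,238): 5 bp
  [238,244): 6 bp
  [244,260): 16 bp
  [260,265): 5 bp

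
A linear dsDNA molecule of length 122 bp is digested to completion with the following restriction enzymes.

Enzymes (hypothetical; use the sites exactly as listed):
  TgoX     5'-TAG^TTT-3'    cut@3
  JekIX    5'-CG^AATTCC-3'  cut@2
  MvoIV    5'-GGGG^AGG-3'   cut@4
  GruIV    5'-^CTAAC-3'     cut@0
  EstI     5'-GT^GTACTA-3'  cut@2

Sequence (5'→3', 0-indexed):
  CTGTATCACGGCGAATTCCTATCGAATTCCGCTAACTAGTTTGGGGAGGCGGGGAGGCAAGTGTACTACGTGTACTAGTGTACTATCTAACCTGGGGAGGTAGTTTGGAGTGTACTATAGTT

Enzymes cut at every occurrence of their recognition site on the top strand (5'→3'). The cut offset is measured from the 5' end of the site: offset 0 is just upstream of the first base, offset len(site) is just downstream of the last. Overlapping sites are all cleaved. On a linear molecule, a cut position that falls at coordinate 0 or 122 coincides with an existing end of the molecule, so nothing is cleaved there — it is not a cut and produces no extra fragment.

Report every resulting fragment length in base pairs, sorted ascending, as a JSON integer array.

[6,7,7,7,8,8,8,8,8,9,11,11,11,13]

Site scan:
  TgoX (TAGTTT, off=3): starts [36, 100] → cuts [39, 103]
  JekIX (CGAATTCC, off=2): starts [11, 22] → cuts [13, 24]
  MvoIV (GGGGAGG, off=4): starts [42, 50, 93] → cuts [46, 54, 97]
  GruIV (CTAAC, off=0): starts [31, 86] → cuts [31, 86]
  EstI (GTGTACTA, off=2): starts [60, 69, 77, 109] → cuts [62, 71, 79, 111]

Pooled cuts: [13, 24, 31, 39, 46, 54, 62, 71, 79, 86, 97, 103, 111]

Fragments:
  [0,13): 13 bp
  [13,24): 11 bp
  [24,31): 7 bp
  [31,39): 8 bp
  [39,46): 7 bp
  [46,54): 8 bp
  [54,62): 8 bp
  [62,71): 9 bp
  [71,79): 8 bp
  [79,86): 7 bp
  [86,97): 11 bp
  [97,103): 6 bp
  [103,111): 8 bp
  [111,122): 11 bp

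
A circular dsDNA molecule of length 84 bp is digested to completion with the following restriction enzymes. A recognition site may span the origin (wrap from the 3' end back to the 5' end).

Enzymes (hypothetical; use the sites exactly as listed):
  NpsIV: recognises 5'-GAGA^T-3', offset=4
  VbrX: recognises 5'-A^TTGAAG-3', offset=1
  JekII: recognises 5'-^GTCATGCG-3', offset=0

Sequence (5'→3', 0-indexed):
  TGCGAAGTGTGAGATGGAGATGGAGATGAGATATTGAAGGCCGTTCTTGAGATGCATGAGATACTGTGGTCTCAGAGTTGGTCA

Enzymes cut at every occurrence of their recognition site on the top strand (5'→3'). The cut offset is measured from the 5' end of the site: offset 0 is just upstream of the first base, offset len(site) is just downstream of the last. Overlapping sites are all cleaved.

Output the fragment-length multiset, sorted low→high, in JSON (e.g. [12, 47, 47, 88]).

[2,5,6,6,9,18,19,19]

Scan for sites:
  NpsIV (GAGAT, off=4): starts [10, 16, 22, 27, 48, 57] → cuts [14, 20, 26, 31, 52, 61]
  VbrX (ATTGAAG, off=1): starts [32] → cuts [33]
  JekII (GTCATGCG, off=0): starts [80] → cuts [80]

Pooled cuts: [14, 20, 26, 31, 33, 52, 61, 80]

Fragment lengths:
  14→20: 6 bp
  20→26: 6 bp
  26→31: 5 bp
  31→33: 2 bp
  33→52: 19 bp
  52→61: 9 bp
  61→80: 19 bp
  80→14 (wrap): 84-80+14 = 18 bp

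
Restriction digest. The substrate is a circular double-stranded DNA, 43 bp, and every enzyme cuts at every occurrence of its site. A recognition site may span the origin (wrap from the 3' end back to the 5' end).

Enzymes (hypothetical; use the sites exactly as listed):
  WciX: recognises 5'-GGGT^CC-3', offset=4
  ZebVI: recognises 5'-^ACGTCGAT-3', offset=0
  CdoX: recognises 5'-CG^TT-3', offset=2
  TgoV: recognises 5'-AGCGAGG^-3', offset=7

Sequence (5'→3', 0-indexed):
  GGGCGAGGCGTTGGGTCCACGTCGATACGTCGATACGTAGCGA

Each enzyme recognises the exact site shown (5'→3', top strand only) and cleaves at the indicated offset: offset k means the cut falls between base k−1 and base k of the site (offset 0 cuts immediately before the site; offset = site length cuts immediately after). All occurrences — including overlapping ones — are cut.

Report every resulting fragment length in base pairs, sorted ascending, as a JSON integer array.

Site scan:
  WciX (GGGTCC, off=4): starts [12] → cuts [16]
  ZebVI (ACGTCGAT, off=0): starts [18, 26] → cuts [18, 26]
  CdoX (CGTT, off=2): starts [8] → cuts [10]
  TgoV (AGCGAGG, off=7): starts [38] → cuts [2]

Pooled cuts: [2, 10, 16, 18, 26]

Fragments:
  2→10: 8 bp
  10→16: 6 bp
  16→18: 2 bp
  18→26: 8 bp
  26→2 (wrap): 43-26+2 = 19 bp

[2,6,8,8,19]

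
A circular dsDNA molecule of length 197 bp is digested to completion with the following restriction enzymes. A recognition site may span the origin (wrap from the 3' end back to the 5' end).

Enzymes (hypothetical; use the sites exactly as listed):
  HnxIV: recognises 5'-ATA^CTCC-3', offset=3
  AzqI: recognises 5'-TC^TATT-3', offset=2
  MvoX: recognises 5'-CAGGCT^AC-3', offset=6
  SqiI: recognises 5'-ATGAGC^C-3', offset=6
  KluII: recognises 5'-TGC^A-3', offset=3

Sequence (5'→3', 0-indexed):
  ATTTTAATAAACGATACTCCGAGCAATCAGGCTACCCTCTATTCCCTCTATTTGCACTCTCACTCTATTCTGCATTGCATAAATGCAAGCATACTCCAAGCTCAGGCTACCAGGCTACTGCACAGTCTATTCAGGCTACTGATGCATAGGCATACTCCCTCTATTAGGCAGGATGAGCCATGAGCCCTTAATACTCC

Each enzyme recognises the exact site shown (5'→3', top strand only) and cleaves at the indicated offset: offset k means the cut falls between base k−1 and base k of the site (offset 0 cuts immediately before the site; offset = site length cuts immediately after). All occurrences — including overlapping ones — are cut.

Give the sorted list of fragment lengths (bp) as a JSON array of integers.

Scan for sites:
  HnxIV (ATACTCC, off=3): starts [13, 90, 151, 190] → cuts [16, 93, 154, 193]
  AzqI (TCTATT, off=2): starts [37, 46, 63, 125, 159] → cuts [39, 48, 65, 127, 161]
  MvoX (CAGGCTAC, off=6): starts [27, 102, 110, 131] → cuts [33, 108, 116, 137]
  SqiI (ATGAGCC, off=6): starts [172, 179] → cuts [178, 185]
  KluII (TGCA, off=3): starts [52, 70, 75, 83, 118, 142] → cuts [55, 73, 78, 86, 121, 145]

Pooled cuts: [16, 33, 39, 48, 55, 65, 73, 78, 86, 93, 108, 116, 121, 127, 137, 145, 154, 161, 178, 185, 193]

Fragments:
  16→33: 17 bp
  33→39: 6 bp
  39→48: 9 bp
  48→55: 7 bp
  55→65: 10 bp
  65→73: 8 bp
  73→78: 5 bp
  78→86: 8 bp
  86→93: 7 bp
  93→108: 15 bp
  108→116: 8 bp
  116→121: 5 bp
  121→127: 6 bp
  127→137: 10 bp
  137→145: 8 bp
  145→154: 9 bp
  154→161: 7 bp
  161→178: 17 bp
  178→185: 7 bp
  185→193: 8 bp
  193→16 (wrap): 197-193+16 = 20 bp

[5,5,6,6,7,7,7,7,8,8,8,8,8,9,9,10,10,15,17,17,20]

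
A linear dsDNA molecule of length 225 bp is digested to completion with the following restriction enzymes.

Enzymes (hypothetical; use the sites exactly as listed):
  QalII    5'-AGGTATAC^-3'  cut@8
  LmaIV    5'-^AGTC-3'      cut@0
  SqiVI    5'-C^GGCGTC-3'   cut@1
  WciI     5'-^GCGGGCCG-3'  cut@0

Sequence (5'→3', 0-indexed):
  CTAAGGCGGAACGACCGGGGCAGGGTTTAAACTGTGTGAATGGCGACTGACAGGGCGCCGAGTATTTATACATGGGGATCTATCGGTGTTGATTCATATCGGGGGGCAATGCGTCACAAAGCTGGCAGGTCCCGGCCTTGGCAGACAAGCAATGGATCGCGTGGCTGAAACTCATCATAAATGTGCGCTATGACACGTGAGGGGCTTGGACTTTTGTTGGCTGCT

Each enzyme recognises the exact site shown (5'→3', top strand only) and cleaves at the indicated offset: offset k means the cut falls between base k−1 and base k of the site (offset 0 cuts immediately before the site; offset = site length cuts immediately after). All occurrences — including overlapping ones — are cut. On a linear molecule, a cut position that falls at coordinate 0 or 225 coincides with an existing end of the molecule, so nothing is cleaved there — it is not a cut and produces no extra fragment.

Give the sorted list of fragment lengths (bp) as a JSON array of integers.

Per-enzyme occurrences:
  QalII (AGGTATAC, off=8): no sites
  LmaIV (AGTC, off=0): no sites
  SqiVI (CGGCGTC, off=1): no sites
  WciI (GCGGGCCG, off=0): no sites

Pooled cuts: ∅

Fragments:
  no cuts → one linear fragment of 225 bp

[225]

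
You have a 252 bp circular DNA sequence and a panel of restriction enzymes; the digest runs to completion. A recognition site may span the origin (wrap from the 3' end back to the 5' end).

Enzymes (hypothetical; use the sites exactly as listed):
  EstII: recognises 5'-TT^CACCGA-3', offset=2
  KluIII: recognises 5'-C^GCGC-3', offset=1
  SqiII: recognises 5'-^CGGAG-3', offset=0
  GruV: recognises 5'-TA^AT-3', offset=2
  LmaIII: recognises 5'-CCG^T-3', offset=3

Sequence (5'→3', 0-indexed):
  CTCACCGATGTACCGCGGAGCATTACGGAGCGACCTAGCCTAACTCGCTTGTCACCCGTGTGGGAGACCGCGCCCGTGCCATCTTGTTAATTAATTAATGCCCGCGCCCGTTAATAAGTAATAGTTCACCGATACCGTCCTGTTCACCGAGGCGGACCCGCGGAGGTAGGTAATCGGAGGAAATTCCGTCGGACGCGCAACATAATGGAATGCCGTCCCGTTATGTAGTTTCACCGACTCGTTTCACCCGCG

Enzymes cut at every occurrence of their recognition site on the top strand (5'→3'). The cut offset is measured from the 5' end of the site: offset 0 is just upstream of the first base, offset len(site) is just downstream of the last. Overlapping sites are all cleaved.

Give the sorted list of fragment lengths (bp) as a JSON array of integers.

[2,3,4,4,5,6,6,6,7,7,7,7,10,10,11,11,11,11,12,13,14,16,18,18,33]

Per-enzyme occurrences:
  EstII TTCACCGA/2: at [124, 142, 229] ⇒ [126, 144, 231]
  KluIII CGCGC/1: at [68, 102, 193, 248] ⇒ [69, 103, 194, 249]
  SqiII CGGAG/0: at [15, 25, 160, 174] ⇒ [15, 25, 160, 174]
  GruV TAAT/2: at [87, 91, 95, 111, 118, 170, 202] ⇒ [89, 93, 97, 113, 120, 172, 204]
  LmaIII CCGT/3: at [55, 73, 107, 134, 185, 212, 217] ⇒ [58, 76, 110, 137, 188, 215, 220]

All cut coordinates (distinct, sorted): [15, 25, 58, 69, 76, 89, 93, 97, 103, 110, 113, 120, 126, 137, 144, 160, 172, 174, 188, 194, 204, 215, 220, 231, 249]

Fragment lengths:
  15→25: 10 bp
  25→58: 33 bp
  58→69: 11 bp
  69→76: 7 bp
  76→89: 13 bp
  89→93: 4 bp
  93→97: 4 bp
  97→103: 6 bp
  103→110: 7 bp
  110→113: 3 bp
  113→120: 7 bp
  120→126: 6 bp
  126→137: 11 bp
  137→144: 7 bp
  144→160: 16 bp
  160→172: 12 bp
  172→174: 2 bp
  174→188: 14 bp
  188→194: 6 bp
  194→204: 10 bp
  204→215: 11 bp
  215→220: 5 bp
  220→231: 11 bp
  231→249: 18 bp
  249→15 (wrap): 252-249+15 = 18 bp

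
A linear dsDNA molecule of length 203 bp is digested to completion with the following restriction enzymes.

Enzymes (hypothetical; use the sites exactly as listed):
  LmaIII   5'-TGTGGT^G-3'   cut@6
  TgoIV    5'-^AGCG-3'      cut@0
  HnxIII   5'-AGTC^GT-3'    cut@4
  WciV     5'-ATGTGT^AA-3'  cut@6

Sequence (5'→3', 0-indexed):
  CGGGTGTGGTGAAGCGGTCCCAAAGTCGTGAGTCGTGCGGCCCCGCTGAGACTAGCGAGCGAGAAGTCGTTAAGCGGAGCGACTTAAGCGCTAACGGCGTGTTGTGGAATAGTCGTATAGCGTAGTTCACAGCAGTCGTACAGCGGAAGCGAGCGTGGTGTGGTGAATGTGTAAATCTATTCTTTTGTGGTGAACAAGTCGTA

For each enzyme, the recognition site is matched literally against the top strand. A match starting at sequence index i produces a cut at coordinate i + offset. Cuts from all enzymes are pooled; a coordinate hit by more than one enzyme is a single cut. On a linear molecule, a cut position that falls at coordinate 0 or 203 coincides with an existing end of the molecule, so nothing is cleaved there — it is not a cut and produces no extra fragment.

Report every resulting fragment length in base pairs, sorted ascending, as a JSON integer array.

Per-enzyme occurrences:
  LmaIII (TGTGGTG, off=6): starts [4, 158, 185] → cuts [10, 164, 191]
  TgoIV (AGCG, off=0): starts [12, 53, 57, 72, 77, 86, 118, 141, 147, 151] → cuts [12, 53, 57, 72, 77, 86, 118, 141, 147, 151]
  HnxIII (AGTCGT, off=4): starts [23, 30, 64, 110, 133, 196] → cuts [27, 34, 68, 114, 137, 200]
  WciV (ATGTGTAA, off=6): starts [166] → cuts [172]

Pooled cuts: [10, 12, 27, 34, 53, 57, 68, 72, 77, 86, 114, 118, 137, 141, 147, 151, 164, 172, 191, 200]

Fragment lengths:
  [0,10): 10 bp
  [10,12): 2 bp
  [12,27): 15 bp
  [27,34): 7 bp
  [34,53): 19 bp
  [53,57): 4 bp
  [57,68): 11 bp
  [68,72): 4 bp
  [72,77): 5 bp
  [77,86): 9 bp
  [86,114): 28 bp
  [114,118): 4 bp
  [118,137): 19 bp
  [137,141): 4 bp
  [141,147): 6 bp
  [147,151): 4 bp
  [151,164): 13 bp
  [164,172): 8 bp
  [172,191): 19 bp
  [191,200): 9 bp
  [200,203): 3 bp

[2,3,4,4,4,4,4,5,6,7,8,9,9,10,11,13,15,19,19,19,28]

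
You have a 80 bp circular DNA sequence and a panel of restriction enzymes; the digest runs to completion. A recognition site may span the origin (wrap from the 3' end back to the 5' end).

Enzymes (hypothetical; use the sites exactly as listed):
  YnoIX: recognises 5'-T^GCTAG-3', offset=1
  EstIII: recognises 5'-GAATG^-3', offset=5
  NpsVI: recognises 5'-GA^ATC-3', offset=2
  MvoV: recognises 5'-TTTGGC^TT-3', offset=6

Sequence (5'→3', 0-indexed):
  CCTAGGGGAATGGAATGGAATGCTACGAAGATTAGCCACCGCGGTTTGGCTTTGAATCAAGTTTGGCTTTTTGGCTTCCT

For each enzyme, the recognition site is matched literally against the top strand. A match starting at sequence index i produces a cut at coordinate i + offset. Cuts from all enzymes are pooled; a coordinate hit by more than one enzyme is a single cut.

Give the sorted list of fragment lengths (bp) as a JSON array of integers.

[5,5,5,8,12,17,28]

Scan for sites:
  YnoIX (TGCTAG, off=1): no sites
  EstIII (GAATG, off=5): starts [7, 12, 17] → cuts [12, 17, 22]
  NpsVI (GAATC, off=2): starts [53] → cuts [55]
  MvoV (TTTGGCTT, off=6): starts [44, 61, 69] → cuts [50, 67, 75]

All cut coordinates (distinct, sorted): [12, 17, 22, 50, 55, 67, 75]

Fragments:
  12→17: 5 bp
  17→22: 5 bp
  22→50: 28 bp
  50→55: 5 bp
  55→67: 12 bp
  67→75: 8 bp
  75→12 (wrap): 80-75+12 = 17 bp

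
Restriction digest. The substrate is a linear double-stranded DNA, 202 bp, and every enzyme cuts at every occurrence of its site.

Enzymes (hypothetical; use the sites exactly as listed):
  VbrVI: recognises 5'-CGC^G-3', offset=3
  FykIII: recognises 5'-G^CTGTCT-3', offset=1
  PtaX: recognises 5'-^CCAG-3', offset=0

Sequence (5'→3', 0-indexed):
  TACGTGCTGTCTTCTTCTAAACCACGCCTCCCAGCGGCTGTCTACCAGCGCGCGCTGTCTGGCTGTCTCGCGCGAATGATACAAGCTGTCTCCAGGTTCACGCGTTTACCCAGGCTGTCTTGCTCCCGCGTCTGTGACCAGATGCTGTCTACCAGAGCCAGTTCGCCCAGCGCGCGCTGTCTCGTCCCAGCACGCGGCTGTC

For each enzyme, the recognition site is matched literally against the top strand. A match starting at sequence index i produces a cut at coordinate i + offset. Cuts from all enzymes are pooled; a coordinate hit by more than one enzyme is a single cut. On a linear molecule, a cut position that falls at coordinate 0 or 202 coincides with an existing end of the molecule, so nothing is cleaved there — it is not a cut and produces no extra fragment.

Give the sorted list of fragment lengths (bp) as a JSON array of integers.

Site scan:
  VbrVI (CGCG, off=3): starts [48, 50, 68, 70, 100, 126, 170, 172, 192] → cuts [51, 53, 71, 73, 103, 129, 173, 175, 195]
  FykIII (GCTGTCT, off=1): starts [5, 36, 53, 61, 84, 113, 143, 175] → cuts [6, 37, 54, 62, 85, 114, 144, 176]
  PtaX (CCAG, off=0): starts [30, 44, 91, 109, 137, 151, 157, 166, 186] → cuts [30, 44, 91, 109, 137, 151, 157, 166, 186]

Pooled cuts: [6, 30, 37, 44, 51, 53, 54, 62, 71, 73, 85, 91, 103, 109, 114, 129, 137, 144, 151, 157, 166, 173, 175, 176, 186, 195]

Fragments:
  [0,6): 6 bp
  [6,30): 24 bp
  [30,37): 7 bp
  [37,44): 7 bp
  [44,51): 7 bp
  [51,53): 2 bp
  [53,54): 1 bp
  [54,62): 8 bp
  [62,71): 9 bp
  [71,73): 2 bp
  [73,85): 12 bp
  [85,91): 6 bp
  [91,103): 12 bp
  [103,109): 6 bp
  [109,114): 5 bp
  [114,129): 15 bp
  [129,137): 8 bp
  [137,144): 7 bp
  [144,151): 7 bp
  [151,157): 6 bp
  [157,166): 9 bp
  [166,173): 7 bp
  [173,175): 2 bp
  [175,176): 1 bp
  [176,186): 10 bp
  [186,195): 9 bp
  [195,202): 7 bp

[1,1,2,2,2,5,6,6,6,6,7,7,7,7,7,7,7,8,8,9,9,9,10,12,12,15,24]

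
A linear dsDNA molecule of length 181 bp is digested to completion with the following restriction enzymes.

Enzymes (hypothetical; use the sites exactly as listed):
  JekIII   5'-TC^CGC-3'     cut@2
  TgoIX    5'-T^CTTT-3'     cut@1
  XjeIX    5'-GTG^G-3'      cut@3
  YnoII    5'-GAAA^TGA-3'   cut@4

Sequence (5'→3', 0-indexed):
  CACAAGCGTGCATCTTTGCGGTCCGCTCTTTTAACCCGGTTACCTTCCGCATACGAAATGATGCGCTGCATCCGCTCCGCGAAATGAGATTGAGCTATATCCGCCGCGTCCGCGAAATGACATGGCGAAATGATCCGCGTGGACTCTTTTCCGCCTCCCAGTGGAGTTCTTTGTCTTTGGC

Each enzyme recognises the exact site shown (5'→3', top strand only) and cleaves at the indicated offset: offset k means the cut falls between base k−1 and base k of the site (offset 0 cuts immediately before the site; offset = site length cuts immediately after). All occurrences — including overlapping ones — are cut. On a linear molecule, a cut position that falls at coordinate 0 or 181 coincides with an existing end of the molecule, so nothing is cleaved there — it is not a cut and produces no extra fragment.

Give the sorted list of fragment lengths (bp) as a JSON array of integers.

[4,4,5,5,5,6,6,6,7,7,7,9,10,11,12,13,13,14,17,20]

Scan for sites:
  JekIII TCCGC/2: at [21, 45, 70, 75, 99, 108, 133, 149] ⇒ [23, 47, 72, 77, 101, 110, 135, 151]
  TgoIX TCTTT/1: at [12, 26, 144, 167, 173] ⇒ [13, 27, 145, 168, 174]
  XjeIX GTGG/3: at [138, 160] ⇒ [141, 163]
  YnoII GAAATGA/4: at [54, 80, 113, 126] ⇒ [58, 84, 117, 130]

Pooled cuts: [13, 23, 27, 47, 58, 72, 77, 84, 101, 110, 117, 130, 135, 141, 145, 151, 163, 168, 174]

Fragments:
  [0,13): 13 bp
  [13,23): 10 bp
  [23,27): 4 bp
  [27,47): 20 bp
  [47,58): 11 bp
  [58,72): 14 bp
  [72,77): 5 bp
  [77,84): 7 bp
  [84,101): 17 bp
  [101,110): 9 bp
  [110,117): 7 bp
  [117,130): 13 bp
  [130,135): 5 bp
  [135,141): 6 bp
  [141,145): 4 bp
  [145,151): 6 bp
  [151,163): 12 bp
  [163,168): 5 bp
  [168,174): 6 bp
  [174,181): 7 bp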